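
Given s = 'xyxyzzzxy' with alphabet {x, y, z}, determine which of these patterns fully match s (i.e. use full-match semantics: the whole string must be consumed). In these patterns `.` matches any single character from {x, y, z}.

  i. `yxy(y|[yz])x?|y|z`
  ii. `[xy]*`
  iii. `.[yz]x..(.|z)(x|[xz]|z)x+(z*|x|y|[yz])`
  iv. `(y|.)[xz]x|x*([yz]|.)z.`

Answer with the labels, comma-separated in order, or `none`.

i → no match
ii → no match
iii → match
iv → no match

iii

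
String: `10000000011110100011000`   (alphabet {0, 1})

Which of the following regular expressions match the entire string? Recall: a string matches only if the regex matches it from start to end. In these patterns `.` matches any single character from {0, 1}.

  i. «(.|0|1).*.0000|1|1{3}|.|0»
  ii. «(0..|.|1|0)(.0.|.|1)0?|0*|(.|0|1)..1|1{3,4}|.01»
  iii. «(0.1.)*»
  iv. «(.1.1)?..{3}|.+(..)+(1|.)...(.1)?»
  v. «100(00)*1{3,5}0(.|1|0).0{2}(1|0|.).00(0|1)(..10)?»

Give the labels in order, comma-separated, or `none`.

i → no match
ii → no match
iii → no match
iv → match
v → match

iv, v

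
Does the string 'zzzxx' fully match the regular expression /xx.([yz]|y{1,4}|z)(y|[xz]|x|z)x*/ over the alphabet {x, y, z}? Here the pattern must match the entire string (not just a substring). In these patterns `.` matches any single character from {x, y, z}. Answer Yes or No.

No

Every match must start with 'xx', but 'zzzxx' does not.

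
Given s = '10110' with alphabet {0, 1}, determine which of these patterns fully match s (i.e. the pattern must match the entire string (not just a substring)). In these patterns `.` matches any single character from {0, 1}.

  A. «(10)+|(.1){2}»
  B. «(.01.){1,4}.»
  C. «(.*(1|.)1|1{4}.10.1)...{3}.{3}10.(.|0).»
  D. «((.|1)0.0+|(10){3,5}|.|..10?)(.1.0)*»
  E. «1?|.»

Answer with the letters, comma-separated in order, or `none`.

B, D

A → no match
B → match
C → no match
D → match
E → no match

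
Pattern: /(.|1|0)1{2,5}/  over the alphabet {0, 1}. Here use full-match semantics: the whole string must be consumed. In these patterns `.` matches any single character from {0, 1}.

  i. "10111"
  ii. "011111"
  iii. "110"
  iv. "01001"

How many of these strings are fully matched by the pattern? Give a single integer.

i → no match
ii → match
iii → no match — must end with "1"
iv → no match
Total matched: 1

1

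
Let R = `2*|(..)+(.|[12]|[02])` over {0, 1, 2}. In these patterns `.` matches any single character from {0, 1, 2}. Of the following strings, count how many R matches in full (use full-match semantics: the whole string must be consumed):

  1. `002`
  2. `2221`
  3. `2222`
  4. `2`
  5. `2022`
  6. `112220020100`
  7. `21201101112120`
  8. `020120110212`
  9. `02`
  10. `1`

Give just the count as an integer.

3

1 → match
2 → no match
3 → match
4 → match
5 → no match
6 → no match
7 → no match
8 → no match
9 → no match
10 → no match
Total matched: 3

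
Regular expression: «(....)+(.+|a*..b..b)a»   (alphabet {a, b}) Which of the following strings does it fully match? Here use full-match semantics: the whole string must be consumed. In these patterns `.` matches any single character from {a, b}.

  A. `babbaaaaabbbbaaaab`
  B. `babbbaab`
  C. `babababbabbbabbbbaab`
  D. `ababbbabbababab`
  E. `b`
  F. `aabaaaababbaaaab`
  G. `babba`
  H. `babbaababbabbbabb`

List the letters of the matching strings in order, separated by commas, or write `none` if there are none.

none

A → no match — must end with `a`
B → no match — must end with `a`
C → no match — must end with `a`
D → no match — must end with `a`
E → no match — must end with `a`
F → no match — must end with `a`
G → no match
H → no match — must end with `a`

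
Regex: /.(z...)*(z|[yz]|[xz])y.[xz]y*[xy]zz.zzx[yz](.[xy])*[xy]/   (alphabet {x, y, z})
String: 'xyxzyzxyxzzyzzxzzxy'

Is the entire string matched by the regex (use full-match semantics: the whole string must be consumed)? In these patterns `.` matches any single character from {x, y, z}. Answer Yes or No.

No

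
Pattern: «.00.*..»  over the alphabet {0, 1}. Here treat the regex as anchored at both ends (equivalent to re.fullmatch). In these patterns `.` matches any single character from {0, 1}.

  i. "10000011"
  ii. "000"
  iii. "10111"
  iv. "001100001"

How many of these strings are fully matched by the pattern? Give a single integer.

1

i → match
ii → no match
iii → no match
iv → no match
Total matched: 1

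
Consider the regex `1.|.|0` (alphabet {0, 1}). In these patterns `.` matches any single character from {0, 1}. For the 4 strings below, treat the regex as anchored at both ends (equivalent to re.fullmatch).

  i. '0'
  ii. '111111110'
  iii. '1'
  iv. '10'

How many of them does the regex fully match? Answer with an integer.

i. '0' → match
ii. '111111110' → no match
iii. '1' → match
iv. '10' → match
Total matched: 3

3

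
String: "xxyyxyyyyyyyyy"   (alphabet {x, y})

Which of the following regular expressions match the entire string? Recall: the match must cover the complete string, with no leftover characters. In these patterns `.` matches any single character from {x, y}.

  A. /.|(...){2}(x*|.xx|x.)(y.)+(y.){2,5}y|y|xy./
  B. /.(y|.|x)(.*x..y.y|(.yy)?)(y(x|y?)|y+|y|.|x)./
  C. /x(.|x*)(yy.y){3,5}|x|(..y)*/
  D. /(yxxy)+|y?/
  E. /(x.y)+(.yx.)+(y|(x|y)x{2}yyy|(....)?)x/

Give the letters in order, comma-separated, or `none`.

B, C

A → no match
B → match
C → match
D → no match
E → no match — must end with "x"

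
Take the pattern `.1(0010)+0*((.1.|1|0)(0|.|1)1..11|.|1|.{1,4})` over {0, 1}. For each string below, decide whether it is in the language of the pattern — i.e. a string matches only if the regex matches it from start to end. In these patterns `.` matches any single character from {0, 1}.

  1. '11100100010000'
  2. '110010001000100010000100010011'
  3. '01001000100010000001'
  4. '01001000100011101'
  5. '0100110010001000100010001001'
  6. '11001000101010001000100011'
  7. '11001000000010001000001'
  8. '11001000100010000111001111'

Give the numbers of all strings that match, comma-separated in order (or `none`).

3

1 → no match
2 → no match
3 → match
4 → no match
5 → no match
6 → no match
7 → no match
8 → no match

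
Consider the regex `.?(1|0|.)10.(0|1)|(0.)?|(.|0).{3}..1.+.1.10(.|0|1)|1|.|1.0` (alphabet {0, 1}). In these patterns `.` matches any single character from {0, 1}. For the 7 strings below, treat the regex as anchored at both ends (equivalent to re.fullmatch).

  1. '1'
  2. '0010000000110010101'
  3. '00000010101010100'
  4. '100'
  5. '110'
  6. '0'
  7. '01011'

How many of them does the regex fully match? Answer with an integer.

6

1 → match
2 → no match
3 → match
4 → match
5 → match
6 → match
7 → match
Total matched: 6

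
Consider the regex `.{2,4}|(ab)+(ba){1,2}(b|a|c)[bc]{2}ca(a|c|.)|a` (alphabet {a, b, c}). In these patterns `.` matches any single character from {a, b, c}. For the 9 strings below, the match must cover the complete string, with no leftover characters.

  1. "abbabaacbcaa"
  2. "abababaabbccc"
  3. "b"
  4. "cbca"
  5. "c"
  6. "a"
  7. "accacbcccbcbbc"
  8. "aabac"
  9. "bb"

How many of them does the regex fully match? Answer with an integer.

4

1 → match
2 → no match
3 → no match
4 → match
5 → no match
6 → match
7 → no match
8 → no match
9 → match
Total matched: 4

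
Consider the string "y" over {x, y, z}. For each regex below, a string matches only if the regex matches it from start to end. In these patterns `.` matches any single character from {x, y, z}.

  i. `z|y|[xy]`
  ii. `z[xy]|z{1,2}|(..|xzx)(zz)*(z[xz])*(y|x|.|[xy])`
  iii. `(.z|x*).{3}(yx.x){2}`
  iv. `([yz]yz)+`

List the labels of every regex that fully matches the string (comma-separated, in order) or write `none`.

i → match
ii → no match
iii → no match — must end with "x"
iv → no match — must end with "yz"

i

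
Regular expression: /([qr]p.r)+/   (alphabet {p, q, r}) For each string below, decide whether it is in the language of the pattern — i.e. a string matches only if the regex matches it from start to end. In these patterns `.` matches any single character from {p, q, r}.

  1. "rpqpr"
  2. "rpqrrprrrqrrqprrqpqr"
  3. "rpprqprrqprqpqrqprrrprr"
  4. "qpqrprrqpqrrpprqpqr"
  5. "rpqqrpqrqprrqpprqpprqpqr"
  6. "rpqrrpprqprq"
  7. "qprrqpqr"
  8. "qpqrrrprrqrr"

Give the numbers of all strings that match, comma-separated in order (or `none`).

7

1 → no match
2 → no match
3 → no match
4 → no match
5 → no match
6 → no match — must end with "r"
7 → match
8 → no match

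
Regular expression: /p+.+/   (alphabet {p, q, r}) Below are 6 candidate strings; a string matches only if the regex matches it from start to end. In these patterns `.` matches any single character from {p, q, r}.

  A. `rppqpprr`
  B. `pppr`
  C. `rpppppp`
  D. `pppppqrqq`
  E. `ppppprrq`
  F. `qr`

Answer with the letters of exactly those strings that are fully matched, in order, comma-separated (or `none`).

A → no match — must start with `p`
B → match
C → no match — must start with `p`
D → match
E → match
F → no match — must start with `p`

B, D, E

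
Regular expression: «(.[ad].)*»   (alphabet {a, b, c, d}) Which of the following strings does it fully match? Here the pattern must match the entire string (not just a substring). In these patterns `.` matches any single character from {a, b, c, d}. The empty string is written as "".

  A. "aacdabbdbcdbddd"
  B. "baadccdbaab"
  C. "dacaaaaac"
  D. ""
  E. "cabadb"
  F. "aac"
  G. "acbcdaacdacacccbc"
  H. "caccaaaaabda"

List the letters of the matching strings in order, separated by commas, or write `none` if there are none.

A, C, D, E, F, H

A → match
B → no match
C → match
D → match
E → match
F → match
G → no match
H → match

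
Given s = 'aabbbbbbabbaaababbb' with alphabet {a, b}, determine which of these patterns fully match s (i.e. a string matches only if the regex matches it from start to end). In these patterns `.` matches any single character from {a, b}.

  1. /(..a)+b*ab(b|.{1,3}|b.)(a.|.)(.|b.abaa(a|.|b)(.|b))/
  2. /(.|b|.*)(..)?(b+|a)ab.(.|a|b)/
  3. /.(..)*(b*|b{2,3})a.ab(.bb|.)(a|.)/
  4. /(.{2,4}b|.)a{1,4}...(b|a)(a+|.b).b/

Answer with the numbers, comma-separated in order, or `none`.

2, 3

1 → no match
2 → match
3 → match
4 → no match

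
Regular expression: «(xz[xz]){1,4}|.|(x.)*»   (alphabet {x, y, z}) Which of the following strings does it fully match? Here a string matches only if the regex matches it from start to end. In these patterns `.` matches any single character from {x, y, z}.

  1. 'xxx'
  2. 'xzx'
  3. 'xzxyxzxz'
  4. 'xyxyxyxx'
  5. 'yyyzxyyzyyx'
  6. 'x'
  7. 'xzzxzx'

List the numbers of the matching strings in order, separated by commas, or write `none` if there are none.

1 → no match
2 → match
3 → match
4 → match
5 → no match
6 → match
7 → match

2, 3, 4, 6, 7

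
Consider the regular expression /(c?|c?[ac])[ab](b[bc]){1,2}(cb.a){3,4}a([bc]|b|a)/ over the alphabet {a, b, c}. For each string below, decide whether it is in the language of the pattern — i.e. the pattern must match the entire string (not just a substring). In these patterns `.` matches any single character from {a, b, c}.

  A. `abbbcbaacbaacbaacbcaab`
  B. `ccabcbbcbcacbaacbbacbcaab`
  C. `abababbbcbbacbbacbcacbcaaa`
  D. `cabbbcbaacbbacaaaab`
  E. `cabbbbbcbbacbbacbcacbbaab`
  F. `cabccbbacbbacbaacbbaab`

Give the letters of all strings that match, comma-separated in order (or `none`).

A, B, E, F

A → match
B → match
C → no match
D → no match
E → match
F → match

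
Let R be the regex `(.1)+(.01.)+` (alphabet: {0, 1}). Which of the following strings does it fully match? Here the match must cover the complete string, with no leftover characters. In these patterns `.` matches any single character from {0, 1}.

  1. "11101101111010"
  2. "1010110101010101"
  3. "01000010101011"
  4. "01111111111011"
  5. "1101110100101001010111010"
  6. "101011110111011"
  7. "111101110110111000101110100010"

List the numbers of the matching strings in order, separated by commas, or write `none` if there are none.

1 → no match
2 → no match
3 → no match
4 → match
5 → no match
6 → no match
7 → no match

4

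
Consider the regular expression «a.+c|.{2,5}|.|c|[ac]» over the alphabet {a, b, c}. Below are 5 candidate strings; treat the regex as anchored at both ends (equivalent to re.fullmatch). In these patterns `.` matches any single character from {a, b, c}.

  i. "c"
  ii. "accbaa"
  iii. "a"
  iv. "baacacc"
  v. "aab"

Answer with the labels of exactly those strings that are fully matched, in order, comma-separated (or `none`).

i, iii, v

i → match
ii → no match
iii → match
iv → no match
v → match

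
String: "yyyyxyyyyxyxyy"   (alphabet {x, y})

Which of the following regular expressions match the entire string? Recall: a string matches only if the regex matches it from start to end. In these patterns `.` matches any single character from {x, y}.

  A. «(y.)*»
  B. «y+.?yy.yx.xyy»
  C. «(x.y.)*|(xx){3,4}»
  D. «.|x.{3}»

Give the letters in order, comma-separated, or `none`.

A → no match
B → match
C → no match
D → no match

B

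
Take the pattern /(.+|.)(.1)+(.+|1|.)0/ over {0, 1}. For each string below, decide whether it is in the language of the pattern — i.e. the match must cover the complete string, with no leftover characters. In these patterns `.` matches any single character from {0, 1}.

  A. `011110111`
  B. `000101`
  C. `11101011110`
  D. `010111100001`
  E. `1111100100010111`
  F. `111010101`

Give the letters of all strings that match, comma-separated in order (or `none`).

A → no match — must end with `0`
B → no match — must end with `0`
C → match
D → no match — must end with `0`
E → no match — must end with `0`
F → no match — must end with `0`

C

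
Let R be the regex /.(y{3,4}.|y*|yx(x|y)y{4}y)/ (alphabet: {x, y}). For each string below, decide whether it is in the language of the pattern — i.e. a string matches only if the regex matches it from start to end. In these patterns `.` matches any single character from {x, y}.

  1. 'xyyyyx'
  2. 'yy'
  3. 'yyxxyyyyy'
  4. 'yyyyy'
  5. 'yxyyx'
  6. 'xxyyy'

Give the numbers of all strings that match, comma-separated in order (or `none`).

1 → match
2 → match
3 → match
4 → match
5 → no match
6 → no match

1, 2, 3, 4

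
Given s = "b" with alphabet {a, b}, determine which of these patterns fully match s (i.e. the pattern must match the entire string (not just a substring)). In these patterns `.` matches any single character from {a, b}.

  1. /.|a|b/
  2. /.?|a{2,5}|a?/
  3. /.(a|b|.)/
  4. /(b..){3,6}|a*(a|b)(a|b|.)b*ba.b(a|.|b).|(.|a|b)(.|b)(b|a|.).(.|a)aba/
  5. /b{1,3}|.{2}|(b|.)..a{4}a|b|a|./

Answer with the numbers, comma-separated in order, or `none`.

1, 2, 5

1 → match
2 → match
3 → no match
4 → no match
5 → match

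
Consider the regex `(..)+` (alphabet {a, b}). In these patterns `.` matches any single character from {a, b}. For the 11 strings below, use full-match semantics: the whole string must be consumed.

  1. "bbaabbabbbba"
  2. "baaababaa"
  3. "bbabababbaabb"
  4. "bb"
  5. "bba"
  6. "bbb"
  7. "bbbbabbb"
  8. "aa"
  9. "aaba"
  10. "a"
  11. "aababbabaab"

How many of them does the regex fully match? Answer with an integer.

1. "bbaabbabbbba" → match
2. "baaababaa" → no match
3 → no match
4. "bb" → match
5. "bba" → no match
6. "bbb" → no match
7. "bbbbabbb" → match
8. "aa" → match
9. "aaba" → match
10. "a" → no match
11. "aababbabaab" → no match
Total matched: 5

5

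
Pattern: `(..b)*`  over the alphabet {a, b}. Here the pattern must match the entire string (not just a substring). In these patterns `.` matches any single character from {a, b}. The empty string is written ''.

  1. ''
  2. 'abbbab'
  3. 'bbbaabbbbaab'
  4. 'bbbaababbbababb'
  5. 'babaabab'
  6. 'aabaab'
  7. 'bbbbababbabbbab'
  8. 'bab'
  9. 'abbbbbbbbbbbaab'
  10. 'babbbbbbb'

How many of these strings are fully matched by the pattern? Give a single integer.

1 → match
2 → match
3 → match
4 → match
5 → no match
6 → match
7 → match
8 → match
9 → match
10 → match
Total matched: 9

9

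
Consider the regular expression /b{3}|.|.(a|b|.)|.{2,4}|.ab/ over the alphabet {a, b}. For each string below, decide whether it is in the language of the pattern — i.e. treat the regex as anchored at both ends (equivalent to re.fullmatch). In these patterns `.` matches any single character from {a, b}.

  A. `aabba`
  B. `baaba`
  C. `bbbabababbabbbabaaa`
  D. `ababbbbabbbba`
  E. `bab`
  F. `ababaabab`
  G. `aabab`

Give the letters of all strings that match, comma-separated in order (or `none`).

A. `aabba` → no match
B. `baaba` → no match
C → no match
D → no match
E. `bab` → match
F. `ababaabab` → no match
G. `aabab` → no match

E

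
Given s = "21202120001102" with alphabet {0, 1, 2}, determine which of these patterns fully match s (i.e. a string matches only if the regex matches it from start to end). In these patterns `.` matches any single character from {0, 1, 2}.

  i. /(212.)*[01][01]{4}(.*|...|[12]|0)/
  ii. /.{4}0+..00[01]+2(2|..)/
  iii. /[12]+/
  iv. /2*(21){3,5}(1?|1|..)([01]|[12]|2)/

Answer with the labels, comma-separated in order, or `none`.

i → match
ii → no match
iii → no match
iv → no match

i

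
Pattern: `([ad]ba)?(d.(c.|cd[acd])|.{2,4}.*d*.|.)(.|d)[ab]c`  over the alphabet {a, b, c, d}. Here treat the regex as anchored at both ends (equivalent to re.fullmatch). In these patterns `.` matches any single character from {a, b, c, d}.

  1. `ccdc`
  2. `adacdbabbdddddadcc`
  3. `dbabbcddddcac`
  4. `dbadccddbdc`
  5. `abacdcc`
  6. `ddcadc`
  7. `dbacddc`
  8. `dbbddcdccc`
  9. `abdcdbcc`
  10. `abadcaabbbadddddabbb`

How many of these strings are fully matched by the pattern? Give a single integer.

1

1 → no match
2 → no match
3 → match
4 → no match
5 → no match
6 → no match
7 → no match
8 → no match
9 → no match
10 → no match — must end with `c`
Total matched: 1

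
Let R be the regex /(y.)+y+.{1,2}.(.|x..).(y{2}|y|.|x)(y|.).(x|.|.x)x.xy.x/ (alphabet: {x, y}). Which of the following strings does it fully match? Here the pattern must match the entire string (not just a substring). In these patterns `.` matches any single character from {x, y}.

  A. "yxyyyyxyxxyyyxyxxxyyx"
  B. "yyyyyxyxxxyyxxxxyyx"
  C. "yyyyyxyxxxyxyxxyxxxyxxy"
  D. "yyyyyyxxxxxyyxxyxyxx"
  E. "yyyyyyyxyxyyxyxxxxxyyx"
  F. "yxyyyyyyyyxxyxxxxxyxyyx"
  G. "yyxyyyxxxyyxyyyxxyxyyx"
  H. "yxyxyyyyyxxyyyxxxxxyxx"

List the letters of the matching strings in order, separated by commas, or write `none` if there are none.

A → match
B → match
C → no match — must end with "x"
D → match
E → match
F → match
G → no match
H → match

A, B, D, E, F, H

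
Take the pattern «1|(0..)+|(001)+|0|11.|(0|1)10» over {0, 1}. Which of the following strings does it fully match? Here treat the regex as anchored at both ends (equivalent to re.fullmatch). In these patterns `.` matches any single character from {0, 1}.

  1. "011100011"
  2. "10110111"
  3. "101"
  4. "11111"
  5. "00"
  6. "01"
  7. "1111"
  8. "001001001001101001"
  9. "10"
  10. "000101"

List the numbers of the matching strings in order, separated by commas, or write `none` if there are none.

1 → no match
2 → no match
3 → no match
4 → no match
5 → no match
6 → no match
7 → no match
8 → no match
9 → no match
10 → no match

none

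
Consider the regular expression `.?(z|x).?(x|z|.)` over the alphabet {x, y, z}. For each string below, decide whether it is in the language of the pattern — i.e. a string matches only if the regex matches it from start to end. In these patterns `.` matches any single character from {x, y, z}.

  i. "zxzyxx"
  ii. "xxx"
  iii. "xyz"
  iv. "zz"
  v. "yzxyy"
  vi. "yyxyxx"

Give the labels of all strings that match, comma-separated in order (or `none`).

i → no match
ii → match
iii → match
iv → match
v → no match
vi → no match

ii, iii, iv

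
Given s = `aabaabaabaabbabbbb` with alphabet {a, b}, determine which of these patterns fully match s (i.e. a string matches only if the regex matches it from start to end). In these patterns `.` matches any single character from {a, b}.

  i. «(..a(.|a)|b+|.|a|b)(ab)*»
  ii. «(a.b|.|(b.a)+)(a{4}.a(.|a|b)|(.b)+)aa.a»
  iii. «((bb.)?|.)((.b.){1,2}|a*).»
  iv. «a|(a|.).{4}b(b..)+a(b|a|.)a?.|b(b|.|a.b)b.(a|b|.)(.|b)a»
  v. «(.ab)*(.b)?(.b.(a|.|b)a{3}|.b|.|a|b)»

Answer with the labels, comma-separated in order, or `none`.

v

i → no match
ii → no match — must end with `a`
iii → no match
iv → no match
v → match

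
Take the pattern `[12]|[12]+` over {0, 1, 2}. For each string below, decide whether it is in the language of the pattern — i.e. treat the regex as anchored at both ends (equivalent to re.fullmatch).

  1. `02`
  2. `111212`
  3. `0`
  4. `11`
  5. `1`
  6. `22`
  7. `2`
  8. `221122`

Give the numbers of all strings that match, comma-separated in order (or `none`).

1 → no match
2 → match
3 → no match
4 → match
5 → match
6 → match
7 → match
8 → match

2, 4, 5, 6, 7, 8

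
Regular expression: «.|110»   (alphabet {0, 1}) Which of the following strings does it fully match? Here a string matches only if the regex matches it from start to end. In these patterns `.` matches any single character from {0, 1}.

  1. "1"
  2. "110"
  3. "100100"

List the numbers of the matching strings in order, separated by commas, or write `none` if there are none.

1, 2

1. "1" → match
2. "110" → match
3. "100100" → no match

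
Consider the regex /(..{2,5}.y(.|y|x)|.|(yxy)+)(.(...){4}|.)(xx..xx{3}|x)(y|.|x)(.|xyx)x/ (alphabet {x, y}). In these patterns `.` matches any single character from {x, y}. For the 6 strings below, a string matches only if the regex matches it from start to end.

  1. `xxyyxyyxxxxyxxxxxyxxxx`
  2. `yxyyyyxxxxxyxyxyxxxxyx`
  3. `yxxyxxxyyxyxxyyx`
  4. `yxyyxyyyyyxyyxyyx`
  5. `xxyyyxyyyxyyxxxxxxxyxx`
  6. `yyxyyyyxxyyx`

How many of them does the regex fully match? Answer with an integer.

1 → no match
2 → no match
3 → no match
4 → no match
5 → no match
6 → match
Total matched: 1

1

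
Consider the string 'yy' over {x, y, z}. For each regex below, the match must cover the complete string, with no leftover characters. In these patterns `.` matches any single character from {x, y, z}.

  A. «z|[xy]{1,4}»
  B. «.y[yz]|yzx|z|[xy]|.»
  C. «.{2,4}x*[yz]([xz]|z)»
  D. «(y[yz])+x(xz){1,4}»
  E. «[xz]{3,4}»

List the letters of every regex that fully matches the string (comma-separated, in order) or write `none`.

A → match
B → no match
C → no match
D → no match — must end with 'xz'
E → no match

A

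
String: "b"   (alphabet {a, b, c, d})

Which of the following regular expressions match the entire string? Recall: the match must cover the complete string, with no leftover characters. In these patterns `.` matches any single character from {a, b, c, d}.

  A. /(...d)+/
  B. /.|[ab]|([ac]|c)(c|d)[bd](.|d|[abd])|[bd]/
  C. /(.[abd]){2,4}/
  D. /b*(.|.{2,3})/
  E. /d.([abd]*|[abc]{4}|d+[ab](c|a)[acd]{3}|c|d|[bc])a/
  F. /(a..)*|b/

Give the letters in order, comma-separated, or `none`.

A → no match — must end with "d"
B → match
C → no match
D → match
E → no match — must start with "d"
F → match

B, D, F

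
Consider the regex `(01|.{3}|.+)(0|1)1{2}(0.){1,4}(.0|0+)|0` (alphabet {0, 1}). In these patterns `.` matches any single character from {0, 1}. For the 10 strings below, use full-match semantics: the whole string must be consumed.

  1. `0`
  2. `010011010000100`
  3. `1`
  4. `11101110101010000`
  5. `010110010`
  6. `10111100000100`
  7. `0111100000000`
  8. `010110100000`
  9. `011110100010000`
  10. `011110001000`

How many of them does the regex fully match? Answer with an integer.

8

1 → match
2 → no match
3 → no match — must end with `0`
4 → match
5 → match
6 → match
7 → match
8 → match
9 → match
10 → match
Total matched: 8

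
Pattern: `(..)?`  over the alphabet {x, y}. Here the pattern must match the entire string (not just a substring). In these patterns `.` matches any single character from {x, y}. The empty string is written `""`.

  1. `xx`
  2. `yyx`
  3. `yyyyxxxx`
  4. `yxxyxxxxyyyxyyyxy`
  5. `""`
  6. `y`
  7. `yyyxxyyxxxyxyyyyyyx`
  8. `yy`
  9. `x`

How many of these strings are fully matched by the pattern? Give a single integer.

1 → match
2 → no match
3 → no match
4 → no match
5 → match
6 → no match
7 → no match
8 → match
9 → no match
Total matched: 3

3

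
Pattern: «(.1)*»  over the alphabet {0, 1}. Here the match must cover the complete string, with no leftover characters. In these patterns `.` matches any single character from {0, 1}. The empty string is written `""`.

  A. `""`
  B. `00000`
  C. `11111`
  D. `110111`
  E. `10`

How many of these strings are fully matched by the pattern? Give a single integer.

2

A → match
B → no match
C → no match
D → match
E → no match
Total matched: 2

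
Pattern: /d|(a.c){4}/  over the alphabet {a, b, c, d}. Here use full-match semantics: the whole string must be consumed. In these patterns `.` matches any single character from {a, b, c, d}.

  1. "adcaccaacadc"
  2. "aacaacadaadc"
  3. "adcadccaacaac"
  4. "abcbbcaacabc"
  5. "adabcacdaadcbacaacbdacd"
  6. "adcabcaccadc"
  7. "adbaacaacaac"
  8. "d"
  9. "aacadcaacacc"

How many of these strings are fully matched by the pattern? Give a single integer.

1 → match
2 → no match
3 → no match
4 → no match
5 → no match
6 → match
7 → no match
8 → match
9 → match
Total matched: 4

4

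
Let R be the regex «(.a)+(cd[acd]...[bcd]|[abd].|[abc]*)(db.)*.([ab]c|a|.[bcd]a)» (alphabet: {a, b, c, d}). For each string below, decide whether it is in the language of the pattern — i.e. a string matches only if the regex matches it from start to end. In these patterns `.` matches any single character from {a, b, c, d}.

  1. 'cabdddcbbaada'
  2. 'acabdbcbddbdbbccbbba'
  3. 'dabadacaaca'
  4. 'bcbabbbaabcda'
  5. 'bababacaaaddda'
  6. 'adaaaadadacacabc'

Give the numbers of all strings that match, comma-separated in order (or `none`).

3, 5

1 → no match
2 → no match
3. 'dabadacaaca' → match
4 → no match
5 → match
6 → no match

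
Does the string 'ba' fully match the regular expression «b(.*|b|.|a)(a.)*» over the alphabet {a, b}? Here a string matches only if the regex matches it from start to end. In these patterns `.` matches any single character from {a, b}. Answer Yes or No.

Yes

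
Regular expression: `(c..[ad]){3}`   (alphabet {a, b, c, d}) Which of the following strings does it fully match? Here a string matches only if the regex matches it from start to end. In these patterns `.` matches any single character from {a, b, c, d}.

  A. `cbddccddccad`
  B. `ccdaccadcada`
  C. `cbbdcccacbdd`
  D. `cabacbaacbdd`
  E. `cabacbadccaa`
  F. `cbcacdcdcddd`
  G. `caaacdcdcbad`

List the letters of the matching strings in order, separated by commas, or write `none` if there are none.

A → match
B → match
C → match
D → match
E → match
F → match
G → match

A, B, C, D, E, F, G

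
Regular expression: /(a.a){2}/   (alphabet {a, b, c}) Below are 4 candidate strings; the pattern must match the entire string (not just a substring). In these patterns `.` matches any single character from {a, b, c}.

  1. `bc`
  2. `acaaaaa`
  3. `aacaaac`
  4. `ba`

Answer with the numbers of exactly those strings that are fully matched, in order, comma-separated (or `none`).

none

1 → no match — must start with `a`
2 → no match
3 → no match — must end with `a`
4 → no match — must start with `a`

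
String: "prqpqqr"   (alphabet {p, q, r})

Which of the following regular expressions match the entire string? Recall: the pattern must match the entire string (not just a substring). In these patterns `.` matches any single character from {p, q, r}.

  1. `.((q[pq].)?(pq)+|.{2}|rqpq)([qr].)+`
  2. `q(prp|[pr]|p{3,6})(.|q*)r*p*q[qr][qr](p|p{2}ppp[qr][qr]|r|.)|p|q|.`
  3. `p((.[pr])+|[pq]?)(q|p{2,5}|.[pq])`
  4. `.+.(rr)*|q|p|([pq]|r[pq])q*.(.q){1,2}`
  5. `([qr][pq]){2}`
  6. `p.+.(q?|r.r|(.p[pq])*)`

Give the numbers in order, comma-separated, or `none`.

1, 4, 6

1 → match
2 → no match
3 → no match
4 → match
5 → no match
6 → match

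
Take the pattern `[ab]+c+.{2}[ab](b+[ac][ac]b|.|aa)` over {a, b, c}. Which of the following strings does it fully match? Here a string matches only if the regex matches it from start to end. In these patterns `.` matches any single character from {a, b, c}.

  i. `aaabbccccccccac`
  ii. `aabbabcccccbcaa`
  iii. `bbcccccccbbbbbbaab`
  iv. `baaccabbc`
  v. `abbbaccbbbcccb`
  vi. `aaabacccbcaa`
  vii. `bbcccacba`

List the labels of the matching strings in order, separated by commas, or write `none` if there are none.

i → match
ii → match
iii → match
iv → match
v → no match
vi → match
vii → match

i, ii, iii, iv, vi, vii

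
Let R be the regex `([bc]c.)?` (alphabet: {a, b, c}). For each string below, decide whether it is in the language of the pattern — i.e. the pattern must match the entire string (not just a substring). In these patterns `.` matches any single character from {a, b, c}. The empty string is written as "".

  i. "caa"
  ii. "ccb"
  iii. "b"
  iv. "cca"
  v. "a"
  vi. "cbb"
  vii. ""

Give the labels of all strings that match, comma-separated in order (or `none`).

i → no match
ii → match
iii → no match
iv → match
v → no match
vi → no match
vii → match

ii, iv, vii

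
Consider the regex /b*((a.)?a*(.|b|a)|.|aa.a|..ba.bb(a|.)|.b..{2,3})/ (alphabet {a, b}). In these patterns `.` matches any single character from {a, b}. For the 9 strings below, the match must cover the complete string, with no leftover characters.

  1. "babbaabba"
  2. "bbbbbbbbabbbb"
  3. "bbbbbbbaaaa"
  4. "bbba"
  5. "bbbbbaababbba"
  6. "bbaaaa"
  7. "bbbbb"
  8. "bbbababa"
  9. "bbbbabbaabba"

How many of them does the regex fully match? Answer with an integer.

1 → match
2 → match
3 → match
4 → match
5 → match
6 → match
7 → match
8 → match
9 → match
Total matched: 9

9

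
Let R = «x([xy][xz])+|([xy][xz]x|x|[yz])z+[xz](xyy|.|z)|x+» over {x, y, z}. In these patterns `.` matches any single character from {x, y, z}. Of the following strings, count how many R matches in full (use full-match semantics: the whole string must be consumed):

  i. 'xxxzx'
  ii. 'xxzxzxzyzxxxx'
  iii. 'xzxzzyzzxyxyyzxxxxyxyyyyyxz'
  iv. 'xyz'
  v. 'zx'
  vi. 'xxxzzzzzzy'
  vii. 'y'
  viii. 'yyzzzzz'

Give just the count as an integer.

3

i → no match
ii → match
iii → no match
iv → match
v → no match
vi → match
vii → no match
viii → no match
Total matched: 3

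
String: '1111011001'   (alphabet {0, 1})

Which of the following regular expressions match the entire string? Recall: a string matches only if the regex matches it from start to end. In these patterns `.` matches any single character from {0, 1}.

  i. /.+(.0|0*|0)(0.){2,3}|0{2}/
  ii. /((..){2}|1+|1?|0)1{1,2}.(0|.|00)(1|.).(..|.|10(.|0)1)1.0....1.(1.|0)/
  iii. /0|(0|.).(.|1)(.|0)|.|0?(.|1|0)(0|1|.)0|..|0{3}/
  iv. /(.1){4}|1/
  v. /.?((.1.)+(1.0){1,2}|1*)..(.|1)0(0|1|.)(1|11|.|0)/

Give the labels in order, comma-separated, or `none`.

i → no match
ii → no match
iii → no match
iv → no match
v → match

v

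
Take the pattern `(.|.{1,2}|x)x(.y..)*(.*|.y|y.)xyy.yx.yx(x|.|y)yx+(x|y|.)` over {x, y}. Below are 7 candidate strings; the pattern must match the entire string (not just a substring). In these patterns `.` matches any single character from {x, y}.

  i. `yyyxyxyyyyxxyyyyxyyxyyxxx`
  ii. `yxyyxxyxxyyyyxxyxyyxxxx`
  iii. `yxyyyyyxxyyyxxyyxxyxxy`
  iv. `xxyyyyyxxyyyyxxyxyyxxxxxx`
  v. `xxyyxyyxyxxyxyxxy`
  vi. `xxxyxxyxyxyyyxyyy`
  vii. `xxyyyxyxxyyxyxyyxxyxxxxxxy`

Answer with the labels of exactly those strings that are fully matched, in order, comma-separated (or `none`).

ii, iv, vii

i → no match
ii → match
iii → no match
iv → match
v → no match
vi → no match
vii → match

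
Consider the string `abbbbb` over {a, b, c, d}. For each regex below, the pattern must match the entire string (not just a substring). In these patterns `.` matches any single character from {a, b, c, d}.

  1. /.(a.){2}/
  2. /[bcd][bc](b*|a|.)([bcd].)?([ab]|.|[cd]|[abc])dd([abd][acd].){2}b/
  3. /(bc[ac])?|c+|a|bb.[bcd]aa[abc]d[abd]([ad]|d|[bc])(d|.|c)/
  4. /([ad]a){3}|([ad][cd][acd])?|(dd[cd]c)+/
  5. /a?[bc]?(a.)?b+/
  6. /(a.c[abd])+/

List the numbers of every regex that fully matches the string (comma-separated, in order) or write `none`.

1 → no match
2 → no match
3 → no match
4 → no match
5 → match
6 → no match

5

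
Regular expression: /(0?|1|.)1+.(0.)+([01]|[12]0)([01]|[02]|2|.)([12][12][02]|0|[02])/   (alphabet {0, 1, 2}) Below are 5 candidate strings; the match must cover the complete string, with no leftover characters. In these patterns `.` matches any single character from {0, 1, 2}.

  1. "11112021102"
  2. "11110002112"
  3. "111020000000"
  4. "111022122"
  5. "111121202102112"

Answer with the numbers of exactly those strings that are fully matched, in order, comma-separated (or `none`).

2, 3

1 → no match
2 → match
3 → match
4 → no match
5 → no match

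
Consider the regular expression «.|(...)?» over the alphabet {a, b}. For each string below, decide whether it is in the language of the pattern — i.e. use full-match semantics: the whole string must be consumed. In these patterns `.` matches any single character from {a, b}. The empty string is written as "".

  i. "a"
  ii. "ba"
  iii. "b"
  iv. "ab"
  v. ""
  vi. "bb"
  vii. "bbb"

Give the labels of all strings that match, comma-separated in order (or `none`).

i. "a" → match
ii. "ba" → no match
iii. "b" → match
iv. "ab" → no match
v. "" → match
vi. "bb" → no match
vii. "bbb" → match

i, iii, v, vii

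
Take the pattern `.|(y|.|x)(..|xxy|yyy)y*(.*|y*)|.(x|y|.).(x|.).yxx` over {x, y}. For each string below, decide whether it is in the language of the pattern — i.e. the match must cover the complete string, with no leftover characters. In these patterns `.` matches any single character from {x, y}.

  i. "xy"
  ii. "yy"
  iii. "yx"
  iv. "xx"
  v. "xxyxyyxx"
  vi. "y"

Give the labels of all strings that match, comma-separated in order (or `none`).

i → no match
ii → no match
iii → no match
iv → no match
v → match
vi → match

v, vi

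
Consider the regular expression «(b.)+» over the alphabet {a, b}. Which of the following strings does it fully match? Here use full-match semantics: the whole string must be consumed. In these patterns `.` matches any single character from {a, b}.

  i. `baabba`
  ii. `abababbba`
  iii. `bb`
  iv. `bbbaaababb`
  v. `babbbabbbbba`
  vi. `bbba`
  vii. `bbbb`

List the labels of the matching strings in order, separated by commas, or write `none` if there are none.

i. `baabba` → no match
ii. `abababbba` → no match — must start with `b`
iii. `bb` → match
iv. `bbbaaababb` → no match
v. `babbbabbbbba` → match
vi. `bbba` → match
vii. `bbbb` → match

iii, v, vi, vii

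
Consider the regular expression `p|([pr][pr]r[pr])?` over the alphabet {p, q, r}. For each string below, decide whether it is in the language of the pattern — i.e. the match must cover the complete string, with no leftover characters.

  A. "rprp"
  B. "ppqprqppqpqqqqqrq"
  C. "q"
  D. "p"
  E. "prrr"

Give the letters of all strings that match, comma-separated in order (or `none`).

A → match
B → no match
C → no match
D → match
E → match

A, D, E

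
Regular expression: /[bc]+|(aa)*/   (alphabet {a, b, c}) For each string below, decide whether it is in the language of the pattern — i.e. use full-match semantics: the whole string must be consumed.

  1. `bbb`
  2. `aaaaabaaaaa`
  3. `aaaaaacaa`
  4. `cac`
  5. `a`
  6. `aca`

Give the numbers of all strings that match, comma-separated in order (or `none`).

1

1. `bbb` → match
2. `aaaaabaaaaa` → no match
3. `aaaaaacaa` → no match
4. `cac` → no match
5. `a` → no match
6. `aca` → no match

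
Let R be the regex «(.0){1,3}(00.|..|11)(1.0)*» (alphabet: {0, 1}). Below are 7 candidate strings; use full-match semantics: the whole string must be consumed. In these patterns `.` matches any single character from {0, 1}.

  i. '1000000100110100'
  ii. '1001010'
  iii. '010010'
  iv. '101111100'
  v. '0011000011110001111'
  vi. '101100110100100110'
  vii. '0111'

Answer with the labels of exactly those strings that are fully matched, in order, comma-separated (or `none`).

i

i → match
ii → no match
iii → no match
iv → no match
v → no match
vi → no match
vii → no match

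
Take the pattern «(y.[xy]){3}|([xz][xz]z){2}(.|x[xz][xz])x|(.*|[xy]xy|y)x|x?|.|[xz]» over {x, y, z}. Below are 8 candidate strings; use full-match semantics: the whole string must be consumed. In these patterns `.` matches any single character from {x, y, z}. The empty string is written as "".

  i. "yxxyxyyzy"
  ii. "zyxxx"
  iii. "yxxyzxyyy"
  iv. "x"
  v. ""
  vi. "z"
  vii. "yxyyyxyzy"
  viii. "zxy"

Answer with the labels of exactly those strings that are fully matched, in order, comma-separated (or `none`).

i. "yxxyxyyzy" → match
ii. "zyxxx" → match
iii. "yxxyzxyyy" → match
iv. "x" → match
v. "" → match
vi. "z" → match
vii. "yxyyyxyzy" → match
viii. "zxy" → no match

i, ii, iii, iv, v, vi, vii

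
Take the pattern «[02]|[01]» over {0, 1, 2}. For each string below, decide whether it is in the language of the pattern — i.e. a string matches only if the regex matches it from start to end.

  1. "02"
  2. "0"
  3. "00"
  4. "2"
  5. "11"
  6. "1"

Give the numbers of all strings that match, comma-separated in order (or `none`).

2, 4, 6

1 → no match
2 → match
3 → no match
4 → match
5 → no match
6 → match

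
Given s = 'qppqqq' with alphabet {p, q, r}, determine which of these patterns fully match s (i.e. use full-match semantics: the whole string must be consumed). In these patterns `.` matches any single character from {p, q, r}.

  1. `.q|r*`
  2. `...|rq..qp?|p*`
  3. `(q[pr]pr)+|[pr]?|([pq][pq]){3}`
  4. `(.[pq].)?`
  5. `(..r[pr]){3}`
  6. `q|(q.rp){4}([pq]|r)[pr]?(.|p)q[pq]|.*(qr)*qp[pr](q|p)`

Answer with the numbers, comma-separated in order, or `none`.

3

1 → no match
2 → no match
3 → match
4 → no match
5 → no match
6 → no match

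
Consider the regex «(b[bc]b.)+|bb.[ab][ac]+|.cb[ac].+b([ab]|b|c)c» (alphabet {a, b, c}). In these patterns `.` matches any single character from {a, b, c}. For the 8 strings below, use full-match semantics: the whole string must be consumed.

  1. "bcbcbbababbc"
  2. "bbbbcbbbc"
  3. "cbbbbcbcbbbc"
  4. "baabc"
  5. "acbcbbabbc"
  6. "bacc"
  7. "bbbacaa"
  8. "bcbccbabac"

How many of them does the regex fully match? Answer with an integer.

4

1 → match
2 → no match
3 → no match
4 → no match
5 → match
6 → no match
7 → match
8 → match
Total matched: 4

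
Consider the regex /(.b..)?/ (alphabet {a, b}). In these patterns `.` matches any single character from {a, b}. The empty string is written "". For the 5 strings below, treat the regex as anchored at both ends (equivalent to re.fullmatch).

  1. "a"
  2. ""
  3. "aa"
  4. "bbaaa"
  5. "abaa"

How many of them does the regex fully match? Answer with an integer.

1 → no match
2 → match
3 → no match
4 → no match
5 → match
Total matched: 2

2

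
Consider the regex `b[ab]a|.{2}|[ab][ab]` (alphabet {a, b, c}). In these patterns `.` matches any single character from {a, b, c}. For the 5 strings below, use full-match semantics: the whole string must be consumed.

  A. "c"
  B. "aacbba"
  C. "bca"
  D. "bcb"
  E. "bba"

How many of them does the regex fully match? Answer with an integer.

A → no match
B → no match
C → no match
D → no match
E → match
Total matched: 1

1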